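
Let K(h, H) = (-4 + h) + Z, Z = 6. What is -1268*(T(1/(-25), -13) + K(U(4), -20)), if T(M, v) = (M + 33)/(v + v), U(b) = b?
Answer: -1950184/325 ≈ -6000.6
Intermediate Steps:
T(M, v) = (33 + M)/(2*v) (T(M, v) = (33 + M)/((2*v)) = (33 + M)*(1/(2*v)) = (33 + M)/(2*v))
K(h, H) = 2 + h (K(h, H) = (-4 + h) + 6 = 2 + h)
-1268*(T(1/(-25), -13) + K(U(4), -20)) = -1268*((½)*(33 + 1/(-25))/(-13) + (2 + 4)) = -1268*((½)*(-1/13)*(33 - 1/25) + 6) = -1268*((½)*(-1/13)*(824/25) + 6) = -1268*(-412/325 + 6) = -1268*1538/325 = -1950184/325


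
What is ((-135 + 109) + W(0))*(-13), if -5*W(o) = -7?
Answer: 1599/5 ≈ 319.80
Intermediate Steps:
W(o) = 7/5 (W(o) = -⅕*(-7) = 7/5)
((-135 + 109) + W(0))*(-13) = ((-135 + 109) + 7/5)*(-13) = (-26 + 7/5)*(-13) = -123/5*(-13) = 1599/5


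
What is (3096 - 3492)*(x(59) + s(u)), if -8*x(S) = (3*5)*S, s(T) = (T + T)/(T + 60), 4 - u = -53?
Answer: 1128963/26 ≈ 43422.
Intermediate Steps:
u = 57 (u = 4 - 1*(-53) = 4 + 53 = 57)
s(T) = 2*T/(60 + T) (s(T) = (2*T)/(60 + T) = 2*T/(60 + T))
x(S) = -15*S/8 (x(S) = -3*5*S/8 = -15*S/8)
(3096 - 3492)*(x(59) + s(u)) = (3096 - 3492)*(-15/8*59 + 2*57/(60 + 57)) = -396*(-885/8 + 2*57/117) = -396*(-885/8 + 2*57*(1/117)) = -396*(-885/8 + 38/39) = -396*(-34211/312) = 1128963/26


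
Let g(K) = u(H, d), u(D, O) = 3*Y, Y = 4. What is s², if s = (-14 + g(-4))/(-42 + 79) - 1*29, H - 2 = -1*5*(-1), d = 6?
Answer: 1155625/1369 ≈ 844.14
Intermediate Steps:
H = 7 (H = 2 - 1*5*(-1) = 2 - 5*(-1) = 2 + 5 = 7)
u(D, O) = 12 (u(D, O) = 3*4 = 12)
g(K) = 12
s = -1075/37 (s = (-14 + 12)/(-42 + 79) - 1*29 = -2/37 - 29 = -1075/37 ≈ -29.054)
s² = (-1075/37)² = 1155625/1369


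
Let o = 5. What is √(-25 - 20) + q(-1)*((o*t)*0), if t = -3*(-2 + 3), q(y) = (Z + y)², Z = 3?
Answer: 3*I*√5 ≈ 6.7082*I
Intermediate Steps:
q(y) = (3 + y)²
t = -3 (t = -3*1 = -3)
√(-25 - 20) + q(-1)*((o*t)*0) = √(-25 - 20) + (3 - 1)²*((5*(-3))*0) = √(-45) + 2²*(-15*0) = 3*I*√5 + 4*0 = 3*I*√5 + 0 = 3*I*√5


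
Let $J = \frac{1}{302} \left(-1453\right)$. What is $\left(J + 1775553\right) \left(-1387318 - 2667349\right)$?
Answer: $- \frac{2174175507635851}{302} \approx -7.1993 \cdot 10^{12}$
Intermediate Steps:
$J = - \frac{1453}{302}$ ($J = \frac{1}{302} \left(-1453\right) = - \frac{1453}{302} \approx -4.8113$)
$\left(J + 1775553\right) \left(-1387318 - 2667349\right) = \left(- \frac{1453}{302} + 1775553\right) \left(-1387318 - 2667349\right) = \frac{536215553}{302} \left(-4054667\right) = - \frac{2174175507635851}{302}$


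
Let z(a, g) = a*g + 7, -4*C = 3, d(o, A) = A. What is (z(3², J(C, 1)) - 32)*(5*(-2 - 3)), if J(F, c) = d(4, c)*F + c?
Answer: 2275/4 ≈ 568.75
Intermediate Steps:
C = -¾ (C = -¼*3 = -¾ ≈ -0.75000)
J(F, c) = c + F*c (J(F, c) = c*F + c = F*c + c = c + F*c)
z(a, g) = 7 + a*g
(z(3², J(C, 1)) - 32)*(5*(-2 - 3)) = ((7 + 3²*(1*(1 - ¾))) - 32)*(5*(-2 - 3)) = ((7 + 9*(1*(¼))) - 32)*(5*(-5)) = ((7 + 9*(¼)) - 32)*(-25) = ((7 + 9/4) - 32)*(-25) = (37/4 - 32)*(-25) = -91/4*(-25) = 2275/4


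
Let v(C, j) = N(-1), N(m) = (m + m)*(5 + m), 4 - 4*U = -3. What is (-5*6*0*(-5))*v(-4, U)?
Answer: 0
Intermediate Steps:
U = 7/4 (U = 1 - ¼*(-3) = 1 + ¾ = 7/4 ≈ 1.7500)
N(m) = 2*m*(5 + m) (N(m) = (2*m)*(5 + m) = 2*m*(5 + m))
v(C, j) = -8 (v(C, j) = 2*(-1)*(5 - 1) = 2*(-1)*4 = -8)
(-5*6*0*(-5))*v(-4, U) = -5*6*0*(-5)*(-8) = -0*(-5)*(-8) = -5*0*(-8) = 0*(-8) = 0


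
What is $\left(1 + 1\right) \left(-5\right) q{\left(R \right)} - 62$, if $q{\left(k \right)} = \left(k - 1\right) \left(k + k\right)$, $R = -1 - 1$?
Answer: $-182$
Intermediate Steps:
$R = -2$ ($R = -1 - 1 = -2$)
$q{\left(k \right)} = 2 k \left(-1 + k\right)$ ($q{\left(k \right)} = \left(-1 + k\right) 2 k = 2 k \left(-1 + k\right)$)
$\left(1 + 1\right) \left(-5\right) q{\left(R \right)} - 62 = \left(1 + 1\right) \left(-5\right) 2 \left(-2\right) \left(-1 - 2\right) - 62 = 2 \left(-5\right) 2 \left(-2\right) \left(-3\right) - 62 = \left(-10\right) 12 - 62 = -120 - 62 = -182$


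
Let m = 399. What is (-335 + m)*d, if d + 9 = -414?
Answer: -27072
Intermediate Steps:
d = -423 (d = -9 - 414 = -423)
(-335 + m)*d = (-335 + 399)*(-423) = 64*(-423) = -27072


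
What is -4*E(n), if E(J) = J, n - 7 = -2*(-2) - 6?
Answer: -20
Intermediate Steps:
n = 5 (n = 7 + (-2*(-2) - 6) = 7 + (4 - 6) = 7 - 2 = 5)
-4*E(n) = -4*5 = -20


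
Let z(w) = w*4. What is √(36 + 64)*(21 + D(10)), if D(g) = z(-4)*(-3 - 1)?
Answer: 850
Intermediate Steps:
z(w) = 4*w
D(g) = 64 (D(g) = (4*(-4))*(-3 - 1) = -16*(-4) = 64)
√(36 + 64)*(21 + D(10)) = √(36 + 64)*(21 + 64) = √100*85 = 10*85 = 850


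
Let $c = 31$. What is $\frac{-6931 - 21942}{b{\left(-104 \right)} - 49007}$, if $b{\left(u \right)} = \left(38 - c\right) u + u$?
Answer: $\frac{28873}{49839} \approx 0.57933$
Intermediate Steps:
$b{\left(u \right)} = 8 u$ ($b{\left(u \right)} = \left(38 - 31\right) u + u = 7 u + u = 8 u$)
$\frac{-6931 - 21942}{b{\left(-104 \right)} - 49007} = \frac{-6931 - 21942}{8 \left(-104\right) - 49007} = - \frac{28873}{-832 - 49007} = - \frac{28873}{-49839} = \left(-28873\right) \left(- \frac{1}{49839}\right) = \frac{28873}{49839}$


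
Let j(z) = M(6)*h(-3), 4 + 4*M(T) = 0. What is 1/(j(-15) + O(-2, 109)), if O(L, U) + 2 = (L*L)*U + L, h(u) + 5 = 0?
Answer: 1/437 ≈ 0.0022883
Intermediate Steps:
M(T) = -1 (M(T) = -1 + (1/4)*0 = -1 + 0 = -1)
h(u) = -5 (h(u) = -5 + 0 = -5)
j(z) = 5 (j(z) = -1*(-5) = 5)
O(L, U) = -2 + L + U*L**2 (O(L, U) = -2 + ((L*L)*U + L) = -2 + (L**2*U + L) = -2 + (U*L**2 + L) = -2 + (L + U*L**2) = -2 + L + U*L**2)
1/(j(-15) + O(-2, 109)) = 1/(5 + (-2 - 2 + 109*(-2)**2)) = 1/(5 + (-2 - 2 + 109*4)) = 1/(5 + (-2 - 2 + 436)) = 1/(5 + 432) = 1/437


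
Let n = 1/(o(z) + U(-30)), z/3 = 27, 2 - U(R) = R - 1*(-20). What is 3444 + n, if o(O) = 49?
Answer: 210085/61 ≈ 3444.0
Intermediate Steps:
U(R) = -18 - R (U(R) = 2 - (R - 1*(-20)) = 2 - (R + 20) = 2 - (20 + R) = 2 + (-20 - R) = -18 - R)
z = 81 (z = 3*27 = 81)
n = 1/61 (n = 1/(49 + (-18 - 1*(-30))) = 1/(49 + (-18 + 30)) = 1/(49 + 12) = 1/61 ≈ 0.016393)
3444 + n = 3444 + 1/61 = 210085/61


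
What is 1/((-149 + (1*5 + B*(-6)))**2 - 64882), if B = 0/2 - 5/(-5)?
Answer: -1/42382 ≈ -2.3595e-5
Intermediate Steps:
B = 1 (B = 0*(1/2) - 5*(-1/5) = 0 + 1 = 1)
1/((-149 + (1*5 + B*(-6)))**2 - 64882) = 1/((-149 + (1*5 + 1*(-6)))**2 - 64882) = 1/((-149 + (5 - 6))**2 - 64882) = 1/((-149 - 1)**2 - 64882) = 1/((-150)**2 - 64882) = 1/(22500 - 64882) = 1/(-42382) = -1/42382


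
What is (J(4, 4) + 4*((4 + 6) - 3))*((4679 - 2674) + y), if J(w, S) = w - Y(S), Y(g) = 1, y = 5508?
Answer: 232903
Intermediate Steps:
J(w, S) = -1 + w (J(w, S) = w - 1*1 = w - 1 = -1 + w)
(J(4, 4) + 4*((4 + 6) - 3))*((4679 - 2674) + y) = ((-1 + 4) + 4*((4 + 6) - 3))*((4679 - 2674) + 5508) = (3 + 4*(10 - 3))*(2005 + 5508) = (3 + 4*7)*7513 = (3 + 28)*7513 = 31*7513 = 232903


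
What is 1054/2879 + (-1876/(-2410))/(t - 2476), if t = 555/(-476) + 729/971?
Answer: 1452460240211398/3970803119286415 ≈ 0.36579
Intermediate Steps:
t = -191901/462196 (t = 555*(-1/476) + 729*(1/971) = -555/476 + 729/971 = -191901/462196 ≈ -0.41519)
1054/2879 + (-1876/(-2410))/(t - 2476) = 1054/2879 + (-1876/(-2410))/(-191901/462196 - 2476) = 1054*(1/2879) + (-1876*(-1/2410))/(-1144589197/462196) = 1054/2879 + (938/1205)*(-462196/1144589197) = 1054/2879 - 433539848/1379229982385 = 1452460240211398/3970803119286415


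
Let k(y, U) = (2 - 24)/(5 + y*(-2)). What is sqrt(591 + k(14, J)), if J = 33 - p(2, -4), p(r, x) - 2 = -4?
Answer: sqrt(313145)/23 ≈ 24.330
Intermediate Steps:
p(r, x) = -2 (p(r, x) = 2 - 4 = -2)
J = 35 (J = 33 - 1*(-2) = 33 + 2 = 35)
k(y, U) = -22/(5 - 2*y)
sqrt(591 + k(14, J)) = sqrt(591 + 22/(-5 + 2*14)) = sqrt(591 + 22/(-5 + 28)) = sqrt(591 + 22/23) = sqrt(13615/23) = sqrt(313145)/23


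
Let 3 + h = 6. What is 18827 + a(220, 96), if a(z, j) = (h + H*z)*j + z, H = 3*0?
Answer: 19335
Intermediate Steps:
h = 3 (h = -3 + 6 = 3)
H = 0
a(z, j) = z + 3*j (a(z, j) = (3 + 0*z)*j + z = (3 + 0)*j + z = 3*j + z = z + 3*j)
18827 + a(220, 96) = 18827 + (220 + 3*96) = 18827 + (220 + 288) = 18827 + 508 = 19335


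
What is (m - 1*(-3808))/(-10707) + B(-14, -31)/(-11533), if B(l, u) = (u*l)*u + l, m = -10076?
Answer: 216490720/123483831 ≈ 1.7532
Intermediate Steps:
B(l, u) = l + l*u**2 (B(l, u) = (l*u)*u + l = l*u**2 + l = l + l*u**2)
(m - 1*(-3808))/(-10707) + B(-14, -31)/(-11533) = (-10076 - 1*(-3808))/(-10707) - 14*(1 + (-31)**2)/(-11533) = (-10076 + 3808)*(-1/10707) - 14*(1 + 961)*(-1/11533) = -6268*(-1/10707) - 14*962*(-1/11533) = 6268/10707 - 13468*(-1/11533) = 6268/10707 + 13468/11533 = 216490720/123483831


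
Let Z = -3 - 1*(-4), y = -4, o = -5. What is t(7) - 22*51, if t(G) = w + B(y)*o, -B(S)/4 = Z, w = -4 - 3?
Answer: -1109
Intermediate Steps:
w = -7
Z = 1 (Z = -3 + 4 = 1)
B(S) = -4 (B(S) = -4*1 = -4)
t(G) = 13 (t(G) = -7 - 4*(-5) = -7 + 20 = 13)
t(7) - 22*51 = 13 - 22*51 = 13 - 1122 = -1109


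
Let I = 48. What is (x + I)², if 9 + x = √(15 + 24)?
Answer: (39 + √39)² ≈ 2047.1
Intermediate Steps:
x = -9 + √39 (x = -9 + √(15 + 24) = -9 + √39 ≈ -2.7550)
(x + I)² = ((-9 + √39) + 48)² = (39 + √39)²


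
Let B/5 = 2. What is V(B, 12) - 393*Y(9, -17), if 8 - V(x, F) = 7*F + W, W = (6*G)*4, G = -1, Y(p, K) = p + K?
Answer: 3092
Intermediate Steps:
Y(p, K) = K + p
B = 10 (B = 5*2 = 10)
W = -24 (W = (6*(-1))*4 = -6*4 = -24)
V(x, F) = 32 - 7*F (V(x, F) = 8 - (7*F - 24) = 8 - (-24 + 7*F) = 8 + (24 - 7*F) = 32 - 7*F)
V(B, 12) - 393*Y(9, -17) = (32 - 7*12) - 393*(-17 + 9) = (32 - 84) - 393*(-8) = -52 + 3144 = 3092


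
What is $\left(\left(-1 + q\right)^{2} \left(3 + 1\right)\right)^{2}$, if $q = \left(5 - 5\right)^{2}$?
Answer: $16$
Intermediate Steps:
$q = 0$ ($q = 0^{2} = 0$)
$\left(\left(-1 + q\right)^{2} \left(3 + 1\right)\right)^{2} = \left(\left(-1 + 0\right)^{2} \left(3 + 1\right)\right)^{2} = \left(\left(-1\right)^{2} \cdot 4\right)^{2} = \left(1 \cdot 4\right)^{2} = 4^{2} = 16$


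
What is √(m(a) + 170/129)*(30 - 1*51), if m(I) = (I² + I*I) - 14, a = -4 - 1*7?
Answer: -7*√3816078/43 ≈ -318.01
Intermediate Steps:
a = -11 (a = -4 - 7 = -11)
m(I) = -14 + 2*I² (m(I) = (I² + I²) - 14 = 2*I² - 14 = -14 + 2*I²)
√(m(a) + 170/129)*(30 - 1*51) = √((-14 + 2*(-11)²) + 170/129)*(30 - 1*51) = √((-14 + 2*121) + 170*(1/129))*(30 - 51) = √((-14 + 242) + 170/129)*(-21) = √(228 + 170/129)*(-21) = √(29582/129)*(-21) = (√3816078/129)*(-21) = -7*√3816078/43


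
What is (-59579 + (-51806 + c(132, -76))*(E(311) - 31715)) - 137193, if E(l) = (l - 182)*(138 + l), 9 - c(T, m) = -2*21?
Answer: -1356488302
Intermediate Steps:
c(T, m) = 51 (c(T, m) = 9 - (-2)*21 = 9 - 1*(-42) = 9 + 42 = 51)
E(l) = (-182 + l)*(138 + l)
(-59579 + (-51806 + c(132, -76))*(E(311) - 31715)) - 137193 = (-59579 + (-51806 + 51)*((-25116 + 311² - 44*311) - 31715)) - 137193 = (-59579 - 51755*((-25116 + 96721 - 13684) - 31715)) - 137193 = (-59579 - 51755*(57921 - 31715)) - 137193 = (-59579 - 51755*26206) - 137193 = (-59579 - 1356291530) - 137193 = -1356351109 - 137193 = -1356488302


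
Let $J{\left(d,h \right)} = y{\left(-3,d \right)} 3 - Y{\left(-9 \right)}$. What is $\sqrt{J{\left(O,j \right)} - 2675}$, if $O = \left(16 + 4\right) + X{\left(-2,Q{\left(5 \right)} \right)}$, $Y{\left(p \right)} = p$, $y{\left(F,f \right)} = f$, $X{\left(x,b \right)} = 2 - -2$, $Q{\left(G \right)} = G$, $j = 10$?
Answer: $i \sqrt{2594} \approx 50.931 i$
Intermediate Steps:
$X{\left(x,b \right)} = 4$ ($X{\left(x,b \right)} = 2 + 2 = 4$)
$O = 24$ ($O = \left(16 + 4\right) + 4 = 20 + 4 = 24$)
$J{\left(d,h \right)} = 9 + 3 d$ ($J{\left(d,h \right)} = d 3 - -9 = 3 d + 9 = 9 + 3 d$)
$\sqrt{J{\left(O,j \right)} - 2675} = \sqrt{\left(9 + 3 \cdot 24\right) - 2675} = \sqrt{\left(9 + 72\right) - 2675} = \sqrt{81 - 2675} = \sqrt{-2594} = i \sqrt{2594}$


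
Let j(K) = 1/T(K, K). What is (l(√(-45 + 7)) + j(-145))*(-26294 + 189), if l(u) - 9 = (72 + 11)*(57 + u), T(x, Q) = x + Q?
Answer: -7176781379/58 - 2166715*I*√38 ≈ -1.2374e+8 - 1.3357e+7*I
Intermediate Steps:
T(x, Q) = Q + x
l(u) = 4740 + 83*u (l(u) = 9 + (72 + 11)*(57 + u) = 9 + 83*(57 + u) = 9 + (4731 + 83*u) = 4740 + 83*u)
j(K) = 1/(2*K) (j(K) = 1/(K + K) = 1/(2*K))
(l(√(-45 + 7)) + j(-145))*(-26294 + 189) = ((4740 + 83*√(-45 + 7)) + (½)/(-145))*(-26294 + 189) = ((4740 + 83*√(-38)) + (½)*(-1/145))*(-26105) = ((4740 + 83*(I*√38)) - 1/290)*(-26105) = ((4740 + 83*I*√38) - 1/290)*(-26105) = (1374599/290 + 83*I*√38)*(-26105) = -7176781379/58 - 2166715*I*√38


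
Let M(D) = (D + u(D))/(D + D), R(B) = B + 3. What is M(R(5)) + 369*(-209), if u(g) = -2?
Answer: -616965/8 ≈ -77121.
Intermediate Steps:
R(B) = 3 + B
M(D) = (-2 + D)/(2*D) (M(D) = (D - 2)/(D + D) = (-2 + D)/((2*D)) = (-2 + D)*(1/(2*D)) = (-2 + D)/(2*D))
M(R(5)) + 369*(-209) = (-2 + (3 + 5))/(2*(3 + 5)) + 369*(-209) = (½)*(-2 + 8)/8 - 77121 = (½)*(⅛)*6 - 77121 = 3/8 - 77121 = -616965/8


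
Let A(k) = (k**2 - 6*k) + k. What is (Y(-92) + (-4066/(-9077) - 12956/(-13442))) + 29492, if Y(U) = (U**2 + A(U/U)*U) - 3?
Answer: 2337916866349/61006517 ≈ 38322.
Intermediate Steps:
A(k) = k**2 - 5*k
Y(U) = -3 + U**2 - 4*U (Y(U) = (U**2 + ((U/U)*(-5 + U/U))*U) - 3 = (U**2 + (1*(-5 + 1))*U) - 3 = (U**2 + (1*(-4))*U) - 3 = (U**2 - 4*U) - 3 = -3 + U**2 - 4*U)
(Y(-92) + (-4066/(-9077) - 12956/(-13442))) + 29492 = ((-3 + (-92)**2 - 4*(-92)) + (-4066/(-9077) - 12956/(-13442))) + 29492 = ((-3 + 8464 + 368) + (-4066*(-1/9077) - 12956*(-1/13442))) + 29492 = (8829 + (4066/9077 + 6478/6721)) + 29492 = (8829 + 86128392/61006517) + 29492 = 538712666985/61006517 + 29492 = 2337916866349/61006517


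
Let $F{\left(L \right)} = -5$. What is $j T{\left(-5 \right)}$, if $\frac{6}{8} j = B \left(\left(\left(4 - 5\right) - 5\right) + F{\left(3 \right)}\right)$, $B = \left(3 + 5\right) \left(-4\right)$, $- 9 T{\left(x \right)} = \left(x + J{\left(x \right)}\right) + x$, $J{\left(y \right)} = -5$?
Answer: $\frac{7040}{9} \approx 782.22$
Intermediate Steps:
$T{\left(x \right)} = \frac{5}{9} - \frac{2 x}{9}$ ($T{\left(x \right)} = - \frac{\left(x - 5\right) + x}{9} = - \frac{\left(-5 + x\right) + x}{9} = - \frac{-5 + 2 x}{9} = \frac{5}{9} - \frac{2 x}{9}$)
$B = -32$ ($B = 8 \left(-4\right) = -32$)
$j = \frac{1408}{3}$ ($j = \frac{4 \left(- 32 \left(\left(\left(4 - 5\right) - 5\right) - 5\right)\right)}{3} = \frac{4 \left(- 32 \left(\left(-1 - 5\right) - 5\right)\right)}{3} = \frac{4 \left(- 32 \left(-6 - 5\right)\right)}{3} = \frac{4 \left(\left(-32\right) \left(-11\right)\right)}{3} = \frac{4}{3} \cdot 352 = \frac{1408}{3} \approx 469.33$)
$j T{\left(-5 \right)} = \frac{1408 \left(\frac{5}{9} - - \frac{10}{9}\right)}{3} = \frac{1408 \left(\frac{5}{9} + \frac{10}{9}\right)}{3} = \frac{1408}{3} \cdot \frac{5}{3} = \frac{7040}{9}$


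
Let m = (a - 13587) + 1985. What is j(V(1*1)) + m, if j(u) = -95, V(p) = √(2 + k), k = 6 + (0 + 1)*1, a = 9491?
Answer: -2206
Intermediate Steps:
k = 7 (k = 6 + 1*1 = 6 + 1 = 7)
V(p) = 3 (V(p) = √(2 + 7) = √9 = 3)
m = -2111 (m = (9491 - 13587) + 1985 = -4096 + 1985 = -2111)
j(V(1*1)) + m = -95 - 2111 = -2206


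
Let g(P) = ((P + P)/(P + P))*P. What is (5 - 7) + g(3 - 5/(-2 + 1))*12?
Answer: 94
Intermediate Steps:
g(P) = P (g(P) = ((2*P)/((2*P)))*P = ((2*P)*(1/(2*P)))*P = 1*P = P)
(5 - 7) + g(3 - 5/(-2 + 1))*12 = (5 - 7) + (3 - 5/(-2 + 1))*12 = -2 + (3 - 5/(-1))*12 = -2 + (3 - 5*(-1))*12 = -2 + (3 + 5)*12 = -2 + 8*12 = -2 + 96 = 94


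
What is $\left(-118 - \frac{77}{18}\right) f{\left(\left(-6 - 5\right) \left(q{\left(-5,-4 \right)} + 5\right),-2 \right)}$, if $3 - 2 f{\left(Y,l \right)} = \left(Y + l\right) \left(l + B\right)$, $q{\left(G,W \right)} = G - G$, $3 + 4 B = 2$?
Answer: $\frac{367567}{48} \approx 7657.6$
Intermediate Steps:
$B = - \frac{1}{4}$ ($B = - \frac{3}{4} + \frac{1}{4} \cdot 2 = - \frac{3}{4} + \frac{1}{2} = - \frac{1}{4} \approx -0.25$)
$q{\left(G,W \right)} = 0$
$f{\left(Y,l \right)} = \frac{3}{2} - \frac{\left(- \frac{1}{4} + l\right) \left(Y + l\right)}{2}$ ($f{\left(Y,l \right)} = \frac{3}{2} - \frac{\left(Y + l\right) \left(l - \frac{1}{4}\right)}{2} = \frac{3}{2} - \frac{\left(Y + l\right) \left(- \frac{1}{4} + l\right)}{2} = \frac{3}{2} - \frac{\left(- \frac{1}{4} + l\right) \left(Y + l\right)}{2}$)
$\left(-118 - \frac{77}{18}\right) f{\left(\left(-6 - 5\right) \left(q{\left(-5,-4 \right)} + 5\right),-2 \right)} = \left(-118 - \frac{77}{18}\right) \left(\frac{3}{2} - \frac{\left(-2\right)^{2}}{2} + \frac{\left(-6 - 5\right) \left(0 + 5\right)}{8} + \frac{1}{8} \left(-2\right) - \frac{1}{2} \left(-6 - 5\right) \left(0 + 5\right) \left(-2\right)\right) = \left(-118 - \frac{77}{18}\right) \left(\frac{3}{2} - 2 + \frac{\left(-11\right) 5}{8} - \frac{1}{4} - \frac{1}{2} \left(\left(-11\right) 5\right) \left(-2\right)\right) = \left(-118 - \frac{77}{18}\right) \left(\frac{3}{2} - 2 + \frac{1}{8} \left(-55\right) - \frac{1}{4} - \left(- \frac{55}{2}\right) \left(-2\right)\right) = - \frac{2201 \left(\frac{3}{2} - 2 - \frac{55}{8} - \frac{1}{4} - 55\right)}{18} = \left(- \frac{2201}{18}\right) \left(- \frac{501}{8}\right) = \frac{367567}{48}$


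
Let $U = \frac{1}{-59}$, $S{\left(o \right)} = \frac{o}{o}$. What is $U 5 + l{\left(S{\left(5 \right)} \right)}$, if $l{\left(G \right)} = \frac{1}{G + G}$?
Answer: $\frac{49}{118} \approx 0.41525$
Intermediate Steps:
$S{\left(o \right)} = 1$
$l{\left(G \right)} = \frac{1}{2 G}$
$U = - \frac{1}{59} \approx -0.016949$
$U 5 + l{\left(S{\left(5 \right)} \right)} = \left(- \frac{1}{59}\right) 5 + \frac{1}{2 \cdot 1} = - \frac{5}{59} + \frac{1}{2} \cdot 1 = - \frac{5}{59} + \frac{1}{2} = \frac{49}{118}$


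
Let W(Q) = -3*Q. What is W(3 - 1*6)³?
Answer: 729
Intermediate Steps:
W(3 - 1*6)³ = (-3*(3 - 1*6))³ = (-3*(3 - 6))³ = (-3*(-3))³ = 9³ = 729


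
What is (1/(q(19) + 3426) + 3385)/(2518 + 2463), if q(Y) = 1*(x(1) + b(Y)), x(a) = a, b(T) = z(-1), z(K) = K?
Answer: 11597011/17064906 ≈ 0.67958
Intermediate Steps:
b(T) = -1
q(Y) = 0 (q(Y) = 1*(1 - 1) = 1*0 = 0)
(1/(q(19) + 3426) + 3385)/(2518 + 2463) = (1/(0 + 3426) + 3385)/(2518 + 2463) = (1/3426 + 3385)/4981 = (1/3426 + 3385)*(1/4981) = (11597011/3426)*(1/4981) = 11597011/17064906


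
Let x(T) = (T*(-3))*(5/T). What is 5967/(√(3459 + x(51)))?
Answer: 1989*√861/574 ≈ 101.68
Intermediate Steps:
x(T) = -15 (x(T) = (-3*T)*(5/T) = -15)
5967/(√(3459 + x(51))) = 5967/(√(3459 - 15)) = 5967/(√3444) = 5967/((2*√861)) = 5967*(√861/1722) = 1989*√861/574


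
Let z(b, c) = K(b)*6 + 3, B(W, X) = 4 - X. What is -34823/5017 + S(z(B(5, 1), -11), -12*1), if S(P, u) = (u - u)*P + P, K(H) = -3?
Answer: -110078/5017 ≈ -21.941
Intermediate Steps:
z(b, c) = -15 (z(b, c) = -3*6 + 3 = -18 + 3 = -15)
S(P, u) = P (S(P, u) = 0*P + P = 0 + P = P)
-34823/5017 + S(z(B(5, 1), -11), -12*1) = -34823/5017 - 15 = -110078/5017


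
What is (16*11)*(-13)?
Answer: -2288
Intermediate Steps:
(16*11)*(-13) = 176*(-13) = -2288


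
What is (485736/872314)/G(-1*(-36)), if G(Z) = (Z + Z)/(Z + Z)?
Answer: 242868/436157 ≈ 0.55684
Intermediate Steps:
G(Z) = 1 (G(Z) = (2*Z)/((2*Z)) = (2*Z)*(1/(2*Z)) = 1)
(485736/872314)/G(-1*(-36)) = (485736/872314)/1 = (485736*(1/872314))*1 = (242868/436157)*1 = 242868/436157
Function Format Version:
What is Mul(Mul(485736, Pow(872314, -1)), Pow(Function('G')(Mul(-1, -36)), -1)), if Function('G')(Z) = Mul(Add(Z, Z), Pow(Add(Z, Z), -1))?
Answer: Rational(242868, 436157) ≈ 0.55684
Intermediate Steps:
Function('G')(Z) = 1 (Function('G')(Z) = Mul(Mul(2, Z), Pow(Mul(2, Z), -1)) = Mul(Mul(2, Z), Mul(Rational(1, 2), Pow(Z, -1))) = 1)
Mul(Mul(485736, Pow(872314, -1)), Pow(Function('G')(Mul(-1, -36)), -1)) = Mul(Mul(485736, Pow(872314, -1)), Pow(1, -1)) = Mul(Mul(485736, Rational(1, 872314)), 1) = Mul(Rational(242868, 436157), 1) = Rational(242868, 436157)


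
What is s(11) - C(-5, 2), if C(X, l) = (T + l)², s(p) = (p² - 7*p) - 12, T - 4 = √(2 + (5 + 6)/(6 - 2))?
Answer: 32 - (12 + √19)²/4 ≈ -34.903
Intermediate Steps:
T = 4 + √19/2 (T = 4 + √(2 + (5 + 6)/(6 - 2)) = 4 + √(2 + 11/4) = 4 + √(19/4) = 4 + √19/2 ≈ 6.1795)
s(p) = -12 + p² - 7*p
C(X, l) = (4 + l + √19/2)² (C(X, l) = ((4 + √19/2) + l)² = (4 + l + √19/2)²)
s(11) - C(-5, 2) = (-12 + 11² - 7*11) - (8 + √19 + 2*2)²/4 = (-12 + 121 - 77) - (8 + √19 + 4)²/4 = 32 - (12 + √19)²/4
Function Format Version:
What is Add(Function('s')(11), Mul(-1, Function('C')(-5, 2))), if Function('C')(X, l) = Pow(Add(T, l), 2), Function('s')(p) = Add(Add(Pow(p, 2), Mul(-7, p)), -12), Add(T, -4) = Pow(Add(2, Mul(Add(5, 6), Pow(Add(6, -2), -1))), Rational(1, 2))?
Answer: Add(32, Mul(Rational(-1, 4), Pow(Add(12, Pow(19, Rational(1, 2))), 2))) ≈ -34.903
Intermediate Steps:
T = Add(4, Mul(Rational(1, 2), Pow(19, Rational(1, 2)))) (T = Add(4, Pow(Add(2, Mul(Add(5, 6), Pow(Add(6, -2), -1))), Rational(1, 2))) = Add(4, Pow(Add(2, Mul(11, Pow(4, -1))), Rational(1, 2))) = Add(4, Pow(Add(2, Mul(11, Rational(1, 4))), Rational(1, 2))) = Add(4, Pow(Add(2, Rational(11, 4)), Rational(1, 2))) = Add(4, Pow(Rational(19, 4), Rational(1, 2))) = Add(4, Mul(Rational(1, 2), Pow(19, Rational(1, 2)))) ≈ 6.1795)
Function('s')(p) = Add(-12, Pow(p, 2), Mul(-7, p))
Function('C')(X, l) = Pow(Add(4, l, Mul(Rational(1, 2), Pow(19, Rational(1, 2)))), 2) (Function('C')(X, l) = Pow(Add(Add(4, Mul(Rational(1, 2), Pow(19, Rational(1, 2)))), l), 2) = Pow(Add(4, l, Mul(Rational(1, 2), Pow(19, Rational(1, 2)))), 2))
Add(Function('s')(11), Mul(-1, Function('C')(-5, 2))) = Add(Add(-12, Pow(11, 2), Mul(-7, 11)), Mul(-1, Mul(Rational(1, 4), Pow(Add(8, Pow(19, Rational(1, 2)), Mul(2, 2)), 2)))) = Add(Add(-12, 121, -77), Mul(-1, Mul(Rational(1, 4), Pow(Add(8, Pow(19, Rational(1, 2)), 4), 2)))) = Add(32, Mul(-1, Mul(Rational(1, 4), Pow(Add(12, Pow(19, Rational(1, 2))), 2)))) = Add(32, Mul(Rational(-1, 4), Pow(Add(12, Pow(19, Rational(1, 2))), 2)))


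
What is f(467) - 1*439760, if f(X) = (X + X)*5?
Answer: -435090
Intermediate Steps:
f(X) = 10*X (f(X) = (2*X)*5 = 10*X)
f(467) - 1*439760 = 10*467 - 1*439760 = 4670 - 439760 = -435090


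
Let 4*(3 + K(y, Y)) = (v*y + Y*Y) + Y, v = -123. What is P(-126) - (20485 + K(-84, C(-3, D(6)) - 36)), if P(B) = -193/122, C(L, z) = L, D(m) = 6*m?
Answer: -1429662/61 ≈ -23437.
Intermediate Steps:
P(B) = -193/122 (P(B) = -193*1/122 = -193/122)
K(y, Y) = -3 - 123*y/4 + Y/4 + Y**2/4 (K(y, Y) = -3 + ((-123*y + Y*Y) + Y)/4 = -3 + ((-123*y + Y**2) + Y)/4 = -3 + ((Y**2 - 123*y) + Y)/4 = -3 + (Y + Y**2 - 123*y)/4 = -3 + (-123*y/4 + Y/4 + Y**2/4) = -3 - 123*y/4 + Y/4 + Y**2/4)
P(-126) - (20485 + K(-84, C(-3, D(6)) - 36)) = -193/122 - (20485 + (-3 - 123/4*(-84) + (-3 - 36)/4 + (-3 - 36)**2/4)) = -193/122 - (20485 + (-3 + 2583 + (1/4)*(-39) + (1/4)*(-39)**2)) = -193/122 - (20485 + (-3 + 2583 - 39/4 + (1/4)*1521)) = -193/122 - (20485 + (-3 + 2583 - 39/4 + 1521/4)) = -193/122 - (20485 + 5901/2) = -193/122 - 1*46871/2 = -193/122 - 46871/2 = -1429662/61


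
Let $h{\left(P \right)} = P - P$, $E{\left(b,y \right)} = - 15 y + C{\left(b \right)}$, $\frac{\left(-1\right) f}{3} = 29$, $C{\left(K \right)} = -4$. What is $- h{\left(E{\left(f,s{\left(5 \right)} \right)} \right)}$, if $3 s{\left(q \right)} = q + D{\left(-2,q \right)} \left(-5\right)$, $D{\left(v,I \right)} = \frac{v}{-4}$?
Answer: $0$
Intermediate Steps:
$D{\left(v,I \right)} = - \frac{v}{4}$ ($D{\left(v,I \right)} = v \left(- \frac{1}{4}\right) = - \frac{v}{4}$)
$s{\left(q \right)} = - \frac{5}{6} + \frac{q}{3}$ ($s{\left(q \right)} = \frac{q + \left(- \frac{1}{4}\right) \left(-2\right) \left(-5\right)}{3} = \frac{q + \frac{1}{2} \left(-5\right)}{3} = \frac{q - \frac{5}{2}}{3} = \frac{- \frac{5}{2} + q}{3} = - \frac{5}{6} + \frac{q}{3}$)
$f = -87$ ($f = \left(-3\right) 29 = -87$)
$E{\left(b,y \right)} = -4 - 15 y$ ($E{\left(b,y \right)} = - 15 y - 4 = -4 - 15 y$)
$h{\left(P \right)} = 0$
$- h{\left(E{\left(f,s{\left(5 \right)} \right)} \right)} = \left(-1\right) 0 = 0$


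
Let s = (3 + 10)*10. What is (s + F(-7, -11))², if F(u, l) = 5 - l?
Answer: 21316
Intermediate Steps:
s = 130 (s = 13*10 = 130)
(s + F(-7, -11))² = (130 + (5 - 1*(-11)))² = (130 + (5 + 11))² = (130 + 16)² = 146² = 21316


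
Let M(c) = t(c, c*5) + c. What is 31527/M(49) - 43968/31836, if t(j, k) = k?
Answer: 3931615/37142 ≈ 105.85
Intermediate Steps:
M(c) = 6*c (M(c) = c*5 + c = 5*c + c = 6*c)
31527/M(49) - 43968/31836 = 31527/((6*49)) - 43968/31836 = 31527/294 - 43968*1/31836 = 31527*(1/294) - 3664/2653 = 10509/98 - 3664/2653 = 3931615/37142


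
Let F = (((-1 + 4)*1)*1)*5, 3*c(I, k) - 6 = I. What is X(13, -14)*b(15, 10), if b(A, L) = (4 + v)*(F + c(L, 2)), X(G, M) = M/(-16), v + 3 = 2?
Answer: 427/8 ≈ 53.375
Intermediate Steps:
c(I, k) = 2 + I/3
v = -1 (v = -3 + 2 = -1)
F = 15 (F = ((3*1)*1)*5 = (3*1)*5 = 3*5 = 15)
X(G, M) = -M/16 (X(G, M) = M*(-1/16) = -M/16)
b(A, L) = 51 + L (b(A, L) = (4 - 1)*(15 + (2 + L/3)) = 3*(17 + L/3) = 51 + L)
X(13, -14)*b(15, 10) = (-1/16*(-14))*(51 + 10) = (7/8)*61 = 427/8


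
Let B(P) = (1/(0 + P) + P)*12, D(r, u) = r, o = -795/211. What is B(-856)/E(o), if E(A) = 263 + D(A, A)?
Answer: -463822521/11705372 ≈ -39.625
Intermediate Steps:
o = -795/211 (o = -795*1/211 = -795/211 ≈ -3.7678)
E(A) = 263 + A
B(P) = 12*P + 12/P (B(P) = (1/P + P)*12 = (P + 1/P)*12 = 12*P + 12/P)
B(-856)/E(o) = (12*(-856) + 12/(-856))/(263 - 795/211) = (-10272 + 12*(-1/856))/(54698/211) = (-10272 - 3/214)*(211/54698) = -2198211/214*211/54698 = -463822521/11705372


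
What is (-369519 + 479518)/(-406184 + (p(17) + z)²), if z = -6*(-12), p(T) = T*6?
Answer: -109999/375908 ≈ -0.29262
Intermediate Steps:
p(T) = 6*T
z = 72
(-369519 + 479518)/(-406184 + (p(17) + z)²) = (-369519 + 479518)/(-406184 + (6*17 + 72)²) = 109999/(-406184 + (102 + 72)²) = 109999/(-406184 + 174²) = 109999/(-406184 + 30276) = 109999/(-375908) = 109999*(-1/375908) = -109999/375908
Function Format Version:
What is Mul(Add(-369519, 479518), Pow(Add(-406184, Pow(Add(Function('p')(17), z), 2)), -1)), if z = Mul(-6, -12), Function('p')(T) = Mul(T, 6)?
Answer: Rational(-109999, 375908) ≈ -0.29262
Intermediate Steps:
Function('p')(T) = Mul(6, T)
z = 72
Mul(Add(-369519, 479518), Pow(Add(-406184, Pow(Add(Function('p')(17), z), 2)), -1)) = Mul(Add(-369519, 479518), Pow(Add(-406184, Pow(Add(Mul(6, 17), 72), 2)), -1)) = Mul(109999, Pow(Add(-406184, Pow(Add(102, 72), 2)), -1)) = Mul(109999, Pow(Add(-406184, Pow(174, 2)), -1)) = Mul(109999, Pow(Add(-406184, 30276), -1)) = Mul(109999, Pow(-375908, -1)) = Mul(109999, Rational(-1, 375908)) = Rational(-109999, 375908)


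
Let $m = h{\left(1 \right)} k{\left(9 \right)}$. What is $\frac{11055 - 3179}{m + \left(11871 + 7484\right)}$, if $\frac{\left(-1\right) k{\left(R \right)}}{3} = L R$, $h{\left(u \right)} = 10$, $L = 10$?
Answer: $\frac{7876}{16655} \approx 0.47289$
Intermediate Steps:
$k{\left(R \right)} = - 30 R$ ($k{\left(R \right)} = - 3 \cdot 10 R = - 30 R$)
$m = -2700$ ($m = 10 \left(\left(-30\right) 9\right) = 10 \left(-270\right) = -2700$)
$\frac{11055 - 3179}{m + \left(11871 + 7484\right)} = \frac{11055 - 3179}{-2700 + \left(11871 + 7484\right)} = \frac{7876}{-2700 + 19355} = \frac{7876}{16655}$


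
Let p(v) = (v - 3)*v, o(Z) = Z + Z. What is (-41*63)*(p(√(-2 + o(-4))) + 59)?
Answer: -126567 + 7749*I*√10 ≈ -1.2657e+5 + 24505.0*I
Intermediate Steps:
o(Z) = 2*Z
p(v) = v*(-3 + v) (p(v) = (-3 + v)*v = v*(-3 + v))
(-41*63)*(p(√(-2 + o(-4))) + 59) = (-41*63)*(√(-2 + 2*(-4))*(-3 + √(-2 + 2*(-4))) + 59) = -2583*(√(-2 - 8)*(-3 + √(-2 - 8)) + 59) = -2583*(√(-10)*(-3 + √(-10)) + 59) = -2583*((I*√10)*(-3 + I*√10) + 59) = -2583*(I*√10*(-3 + I*√10) + 59) = -2583*(59 + I*√10*(-3 + I*√10)) = -152397 - 2583*I*√10*(-3 + I*√10)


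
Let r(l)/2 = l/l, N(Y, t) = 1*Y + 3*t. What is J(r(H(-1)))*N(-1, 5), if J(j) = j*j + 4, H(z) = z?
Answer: 112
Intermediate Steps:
N(Y, t) = Y + 3*t
r(l) = 2 (r(l) = 2*(l/l) = 2*1 = 2)
J(j) = 4 + j² (J(j) = j² + 4 = 4 + j²)
J(r(H(-1)))*N(-1, 5) = (4 + 2²)*(-1 + 3*5) = (4 + 4)*(-1 + 15) = 8*14 = 112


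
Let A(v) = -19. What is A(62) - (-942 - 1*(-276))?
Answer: 647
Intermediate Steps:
A(62) - (-942 - 1*(-276)) = -19 - (-942 - 1*(-276)) = -19 - (-942 + 276) = -19 - 1*(-666) = -19 + 666 = 647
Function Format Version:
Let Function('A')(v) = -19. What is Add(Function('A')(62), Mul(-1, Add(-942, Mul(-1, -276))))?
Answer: 647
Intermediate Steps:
Add(Function('A')(62), Mul(-1, Add(-942, Mul(-1, -276)))) = Add(-19, Mul(-1, Add(-942, Mul(-1, -276)))) = Add(-19, Mul(-1, Add(-942, 276))) = Add(-19, Mul(-1, -666)) = Add(-19, 666) = 647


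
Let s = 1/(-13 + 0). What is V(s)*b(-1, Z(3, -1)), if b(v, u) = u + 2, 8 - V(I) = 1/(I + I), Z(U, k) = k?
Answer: 29/2 ≈ 14.500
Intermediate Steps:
s = -1/13 (s = 1/(-13) = -1/13 ≈ -0.076923)
V(I) = 8 - 1/(2*I) (V(I) = 8 - 1/(I + I) = 8 - 1/(2*I))
b(v, u) = 2 + u
V(s)*b(-1, Z(3, -1)) = (8 - 1/(2*(-1/13)))*(2 - 1) = (8 - ½*(-13))*1 = (8 + 13/2)*1 = (29/2)*1 = 29/2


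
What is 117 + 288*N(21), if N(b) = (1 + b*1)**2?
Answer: 139509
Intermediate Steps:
N(b) = (1 + b)**2
117 + 288*N(21) = 117 + 288*(1 + 21)**2 = 117 + 288*22**2 = 117 + 288*484 = 117 + 139392 = 139509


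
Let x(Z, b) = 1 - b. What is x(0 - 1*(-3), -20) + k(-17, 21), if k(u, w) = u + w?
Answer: 25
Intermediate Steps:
x(0 - 1*(-3), -20) + k(-17, 21) = (1 - 1*(-20)) + (-17 + 21) = (1 + 20) + 4 = 21 + 4 = 25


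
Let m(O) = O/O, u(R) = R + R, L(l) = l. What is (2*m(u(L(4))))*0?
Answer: 0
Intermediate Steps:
u(R) = 2*R
m(O) = 1
(2*m(u(L(4))))*0 = (2*1)*0 = 2*0 = 0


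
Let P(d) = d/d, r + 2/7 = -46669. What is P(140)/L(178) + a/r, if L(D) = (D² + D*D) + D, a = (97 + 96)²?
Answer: -5522949331/6919841670 ≈ -0.79813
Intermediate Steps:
r = -326685/7 (r = -2/7 - 46669 = -326685/7 ≈ -46669.)
P(d) = 1
a = 37249 (a = 193² = 37249)
L(D) = D + 2*D² (L(D) = (D² + D²) + D = 2*D² + D = D + 2*D²)
P(140)/L(178) + a/r = 1/(178*(1 + 2*178)) + 37249/(-326685/7) = 1/(178*(1 + 356)) + 37249*(-7/326685) = 1/(178*357) - 260743/326685 = 1/63546 - 260743/326685 = -5522949331/6919841670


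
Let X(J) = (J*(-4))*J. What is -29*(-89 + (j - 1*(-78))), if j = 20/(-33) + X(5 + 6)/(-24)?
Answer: -16385/66 ≈ -248.26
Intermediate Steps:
X(J) = -4*J² (X(J) = (-4*J)*J = -4*J²)
j = 1291/66 (j = 20/(-33) - 4*(5 + 6)²/(-24) = 20*(-1/33) - 4*11²*(-1/24) = -20/33 - 4*121*(-1/24) = -20/33 - 484*(-1/24) = -20/33 + 121/6 = 1291/66 ≈ 19.561)
-29*(-89 + (j - 1*(-78))) = -29*(-89 + (1291/66 - 1*(-78))) = -29*(-89 + (1291/66 + 78)) = -29*(-89 + 6439/66) = -29*565/66 = -16385/66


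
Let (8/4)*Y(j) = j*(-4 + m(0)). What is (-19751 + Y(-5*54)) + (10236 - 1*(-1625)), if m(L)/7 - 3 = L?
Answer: -10185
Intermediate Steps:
m(L) = 21 + 7*L
Y(j) = 17*j/2 (Y(j) = (j*(-4 + (21 + 7*0)))/2 = (j*(-4 + (21 + 0)))/2 = (j*(-4 + 21))/2 = (j*17)/2 = (17*j)/2 = 17*j/2)
(-19751 + Y(-5*54)) + (10236 - 1*(-1625)) = (-19751 + 17*(-5*54)/2) + (10236 - 1*(-1625)) = (-19751 + (17/2)*(-270)) + (10236 + 1625) = (-19751 - 2295) + 11861 = -22046 + 11861 = -10185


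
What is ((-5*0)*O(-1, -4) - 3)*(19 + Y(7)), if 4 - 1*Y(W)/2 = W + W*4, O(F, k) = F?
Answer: 129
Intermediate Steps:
Y(W) = 8 - 10*W (Y(W) = 8 - 2*(W + W*4) = 8 - 2*(W + 4*W) = 8 - 10*W)
((-5*0)*O(-1, -4) - 3)*(19 + Y(7)) = (-5*0*(-1) - 3)*(19 + (8 - 10*7)) = (0*(-1) - 3)*(19 + (8 - 70)) = (0 - 3)*(19 - 62) = -3*(-43) = 129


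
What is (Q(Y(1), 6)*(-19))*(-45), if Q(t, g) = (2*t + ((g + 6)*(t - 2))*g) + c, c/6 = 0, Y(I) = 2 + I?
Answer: 66690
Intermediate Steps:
c = 0 (c = 6*0 = 0)
Q(t, g) = 2*t + g*(-2 + t)*(6 + g) (Q(t, g) = (2*t + ((g + 6)*(t - 2))*g) + 0 = (2*t + ((6 + g)*(-2 + t))*g) + 0 = (2*t + ((-2 + t)*(6 + g))*g) + 0 = (2*t + g*(-2 + t)*(6 + g)) + 0 = 2*t + g*(-2 + t)*(6 + g))
(Q(Y(1), 6)*(-19))*(-45) = ((-12*6 - 2*6² + 2*(2 + 1) + (2 + 1)*6² + 6*6*(2 + 1))*(-19))*(-45) = ((-72 - 2*36 + 2*3 + 3*36 + 6*6*3)*(-19))*(-45) = ((-72 - 72 + 6 + 108 + 108)*(-19))*(-45) = (78*(-19))*(-45) = -1482*(-45) = 66690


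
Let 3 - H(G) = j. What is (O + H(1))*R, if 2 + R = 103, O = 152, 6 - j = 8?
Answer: 15857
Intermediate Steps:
j = -2 (j = 6 - 1*8 = 6 - 8 = -2)
H(G) = 5 (H(G) = 3 - 1*(-2) = 3 + 2 = 5)
R = 101 (R = -2 + 103 = 101)
(O + H(1))*R = (152 + 5)*101 = 157*101 = 15857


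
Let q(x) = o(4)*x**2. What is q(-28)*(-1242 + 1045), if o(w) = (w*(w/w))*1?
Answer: -617792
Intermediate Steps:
o(w) = w (o(w) = (w*1)*1 = w*1 = w)
q(x) = 4*x**2
q(-28)*(-1242 + 1045) = (4*(-28)**2)*(-1242 + 1045) = (4*784)*(-197) = 3136*(-197) = -617792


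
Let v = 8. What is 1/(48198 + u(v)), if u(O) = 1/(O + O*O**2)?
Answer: 520/25062961 ≈ 2.0748e-5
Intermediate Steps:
u(O) = 1/(O + O**3)
1/(48198 + u(v)) = 1/(48198 + 1/(8 + 8**3)) = 1/(48198 + 1/(8 + 512)) = 1/(48198 + 1/520) = 1/(25062961/520) = 520/25062961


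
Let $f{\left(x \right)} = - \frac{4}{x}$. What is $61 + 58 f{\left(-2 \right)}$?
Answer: $177$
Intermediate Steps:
$61 + 58 f{\left(-2 \right)} = 61 + 58 \left(- \frac{4}{-2}\right) = 61 + 58 \left(\left(-4\right) \left(- \frac{1}{2}\right)\right) = 61 + 58 \cdot 2 = 61 + 116 = 177$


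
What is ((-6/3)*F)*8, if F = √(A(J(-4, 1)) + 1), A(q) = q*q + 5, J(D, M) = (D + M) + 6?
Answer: -16*√15 ≈ -61.968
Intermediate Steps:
J(D, M) = 6 + D + M
A(q) = 5 + q² (A(q) = q² + 5 = 5 + q²)
F = √15 (F = √((5 + (6 - 4 + 1)²) + 1) = √((5 + 3²) + 1) = √((5 + 9) + 1) = √(14 + 1) = √15 ≈ 3.8730)
((-6/3)*F)*8 = ((-6/3)*√15)*8 = ((-6*⅓)*√15)*8 = -2*√15*8 = -16*√15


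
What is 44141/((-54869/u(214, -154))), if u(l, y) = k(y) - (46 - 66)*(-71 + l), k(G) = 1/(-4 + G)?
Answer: -19946390939/8669302 ≈ -2300.8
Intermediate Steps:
u(l, y) = -1420 + 1/(-4 + y) + 20*l (u(l, y) = 1/(-4 + y) - (46 - 66)*(-71 + l) = 1/(-4 + y) - (-20)*(-71 + l) = 1/(-4 + y) - (1420 - 20*l) = 1/(-4 + y) + (-1420 + 20*l) = -1420 + 1/(-4 + y) + 20*l)
44141/((-54869/u(214, -154))) = 44141/((-54869*(-4 - 154)/(1 + 20*(-71 + 214)*(-4 - 154)))) = 44141/((-54869*(-158/(1 + 20*143*(-158))))) = 44141/((-54869*(-158/(1 - 451880)))) = 44141/((-54869/((-1/158*(-451879))))) = 44141/((-54869/451879/158)) = 44141/((-54869*158/451879)) = 44141/(-8669302/451879) = 44141*(-451879/8669302) = -19946390939/8669302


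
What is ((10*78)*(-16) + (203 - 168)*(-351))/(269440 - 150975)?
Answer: -4953/23693 ≈ -0.20905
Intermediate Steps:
((10*78)*(-16) + (203 - 168)*(-351))/(269440 - 150975) = (780*(-16) + 35*(-351))/118465 = (-12480 - 12285)*(1/118465) = -24765*1/118465 = -4953/23693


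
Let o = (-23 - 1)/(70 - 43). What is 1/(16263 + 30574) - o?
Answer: 374705/421533 ≈ 0.88891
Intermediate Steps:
o = -8/9 (o = -24/27 = (1/27)*(-24) = -8/9 ≈ -0.88889)
1/(16263 + 30574) - o = 1/(16263 + 30574) - 1*(-8/9) = 1/46837 + 8/9 = 374705/421533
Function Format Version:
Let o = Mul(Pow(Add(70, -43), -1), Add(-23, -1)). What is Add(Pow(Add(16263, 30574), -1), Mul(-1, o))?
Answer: Rational(374705, 421533) ≈ 0.88891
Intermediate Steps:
o = Rational(-8, 9) (o = Mul(Pow(27, -1), -24) = Mul(Rational(1, 27), -24) = Rational(-8, 9) ≈ -0.88889)
Add(Pow(Add(16263, 30574), -1), Mul(-1, o)) = Add(Pow(Add(16263, 30574), -1), Mul(-1, Rational(-8, 9))) = Add(Pow(46837, -1), Rational(8, 9)) = Add(Rational(1, 46837), Rational(8, 9)) = Rational(374705, 421533)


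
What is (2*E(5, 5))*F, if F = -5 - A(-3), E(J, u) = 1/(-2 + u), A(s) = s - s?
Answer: -10/3 ≈ -3.3333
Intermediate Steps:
A(s) = 0
F = -5 (F = -5 - 1*0 = -5 + 0 = -5)
(2*E(5, 5))*F = (2/(-2 + 5))*(-5) = (2/3)*(-5) = -10/3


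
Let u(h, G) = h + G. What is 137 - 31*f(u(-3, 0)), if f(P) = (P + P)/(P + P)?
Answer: 106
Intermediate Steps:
u(h, G) = G + h
f(P) = 1 (f(P) = (2*P)/((2*P)) = (2*P)*(1/(2*P)) = 1)
137 - 31*f(u(-3, 0)) = 137 - 31*1 = 137 - 31 = 106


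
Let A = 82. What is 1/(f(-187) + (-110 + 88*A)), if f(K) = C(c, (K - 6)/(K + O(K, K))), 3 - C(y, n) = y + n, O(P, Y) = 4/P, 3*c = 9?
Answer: 34973/248482047 ≈ 0.00014075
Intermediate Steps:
c = 3 (c = (1/3)*9 = 3)
C(y, n) = 3 - n - y (C(y, n) = 3 - (y + n) = 3 - (n + y) = 3 + (-n - y) = 3 - n - y)
f(K) = -(-6 + K)/(K + 4/K) (f(K) = 3 - (K - 6)/(K + 4/K) - 1*3 = 3 - (-6 + K)/(K + 4/K) - 3 = -(-6 + K)/(K + 4/K))
1/(f(-187) + (-110 + 88*A)) = 1/(-187*(6 - 1*(-187))/(4 + (-187)**2) + (-110 + 88*82)) = 1/(-187*(6 + 187)/(4 + 34969) + (-110 + 7216)) = 1/(-187*193/34973 + 7106) = 1/(-187*1/34973*193 + 7106) = 1/(-36091/34973 + 7106) = 1/(248482047/34973) = 34973/248482047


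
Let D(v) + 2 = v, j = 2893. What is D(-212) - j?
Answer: -3107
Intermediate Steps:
D(v) = -2 + v
D(-212) - j = (-2 - 212) - 1*2893 = -214 - 2893 = -3107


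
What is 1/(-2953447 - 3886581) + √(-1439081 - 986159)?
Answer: -1/6840028 + 2*I*√606310 ≈ -1.462e-7 + 1557.3*I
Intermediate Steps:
1/(-2953447 - 3886581) + √(-1439081 - 986159) = 1/(-6840028) + √(-2425240) = -1/6840028 + 2*I*√606310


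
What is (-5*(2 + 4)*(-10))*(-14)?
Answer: -4200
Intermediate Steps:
(-5*(2 + 4)*(-10))*(-14) = (-5*6*(-10))*(-14) = -30*(-10)*(-14) = 300*(-14) = -4200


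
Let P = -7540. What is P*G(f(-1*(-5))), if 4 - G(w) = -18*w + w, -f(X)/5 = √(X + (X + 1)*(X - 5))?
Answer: -30160 + 640900*√5 ≈ 1.4029e+6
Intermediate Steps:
f(X) = -5*√(X + (1 + X)*(-5 + X)) (f(X) = -5*√(X + (X + 1)*(X - 5)) = -5*√(X + (1 + X)*(-5 + X)))
G(w) = 4 + 17*w (G(w) = 4 - (-18*w + w) = 4 - (-17)*w = 4 + 17*w)
P*G(f(-1*(-5))) = -7540*(4 + 17*(-5*√(-5 + (-1*(-5))² - (-3)*(-5)))) = -7540*(4 + 17*(-5*√(-5 + 5² - 3*5))) = -7540*(4 + 17*(-5*√(-5 + 25 - 15))) = -7540*(4 + 17*(-5*√5)) = -7540*(4 - 85*√5) = -30160 + 640900*√5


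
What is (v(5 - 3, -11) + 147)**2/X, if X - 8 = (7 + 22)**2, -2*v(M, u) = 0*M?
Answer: 7203/283 ≈ 25.452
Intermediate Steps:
v(M, u) = 0 (v(M, u) = -0*M = -1/2*0 = 0)
X = 849 (X = 8 + (7 + 22)**2 = 8 + 29**2 = 8 + 841 = 849)
(v(5 - 3, -11) + 147)**2/X = (0 + 147)**2/849 = 147**2*(1/849) = 21609*(1/849) = 7203/283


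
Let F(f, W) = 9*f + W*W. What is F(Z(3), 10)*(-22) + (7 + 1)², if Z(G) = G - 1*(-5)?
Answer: -3720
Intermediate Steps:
Z(G) = 5 + G (Z(G) = G + 5 = 5 + G)
F(f, W) = W² + 9*f (F(f, W) = 9*f + W² = W² + 9*f)
F(Z(3), 10)*(-22) + (7 + 1)² = (10² + 9*(5 + 3))*(-22) + (7 + 1)² = (100 + 9*8)*(-22) + 8² = (100 + 72)*(-22) + 64 = 172*(-22) + 64 = -3784 + 64 = -3720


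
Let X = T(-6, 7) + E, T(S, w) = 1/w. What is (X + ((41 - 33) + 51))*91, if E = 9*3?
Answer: 7839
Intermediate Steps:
E = 27
X = 190/7 (X = 1/7 + 27 = 190/7 ≈ 27.143)
(X + ((41 - 33) + 51))*91 = (190/7 + ((41 - 33) + 51))*91 = (190/7 + (8 + 51))*91 = (190/7 + 59)*91 = (603/7)*91 = 7839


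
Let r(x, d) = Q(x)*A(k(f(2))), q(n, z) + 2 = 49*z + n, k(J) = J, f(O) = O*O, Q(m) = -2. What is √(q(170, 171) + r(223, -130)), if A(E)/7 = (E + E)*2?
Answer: √8323 ≈ 91.230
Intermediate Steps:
f(O) = O²
A(E) = 28*E (A(E) = 7*((E + E)*2) = 7*((2*E)*2) = 7*(4*E) = 28*E)
q(n, z) = -2 + n + 49*z (q(n, z) = -2 + (49*z + n) = -2 + (n + 49*z) = -2 + n + 49*z)
r(x, d) = -224 (r(x, d) = -56*2² = -56*4 = -2*112 = -224)
√(q(170, 171) + r(223, -130)) = √((-2 + 170 + 49*171) - 224) = √((-2 + 170 + 8379) - 224) = √(8547 - 224) = √8323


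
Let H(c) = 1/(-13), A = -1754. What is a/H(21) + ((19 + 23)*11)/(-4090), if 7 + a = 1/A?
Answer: 326032041/3586930 ≈ 90.894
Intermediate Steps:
a = -12279/1754 (a = -7 + 1/(-1754) = -7 - 1/1754 = -12279/1754 ≈ -7.0006)
H(c) = -1/13
a/H(21) + ((19 + 23)*11)/(-4090) = -12279/(1754*(-1/13)) + ((19 + 23)*11)/(-4090) = -12279/1754*(-13) + (42*11)*(-1/4090) = 159627/1754 + 462*(-1/4090) = 159627/1754 - 231/2045 = 326032041/3586930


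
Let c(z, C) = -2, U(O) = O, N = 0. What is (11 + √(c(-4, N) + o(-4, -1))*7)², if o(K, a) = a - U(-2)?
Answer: 72 + 154*I ≈ 72.0 + 154.0*I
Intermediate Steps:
o(K, a) = 2 + a (o(K, a) = a - 1*(-2) = a + 2 = 2 + a)
(11 + √(c(-4, N) + o(-4, -1))*7)² = (11 + √(-2 + (2 - 1))*7)² = (11 + √(-2 + 1)*7)² = (11 + √(-1)*7)² = (11 + I*7)² = (11 + 7*I)²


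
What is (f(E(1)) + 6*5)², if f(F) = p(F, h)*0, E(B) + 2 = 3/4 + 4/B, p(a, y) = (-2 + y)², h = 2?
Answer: 900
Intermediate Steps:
E(B) = -5/4 + 4/B (E(B) = -2 + (3/4 + 4/B) = -2 + (3*(¼) + 4/B) = -2 + (¾ + 4/B) = -5/4 + 4/B)
f(F) = 0 (f(F) = (-2 + 2)²*0 = 0²*0 = 0*0 = 0)
(f(E(1)) + 6*5)² = (0 + 6*5)² = (0 + 30)² = 30² = 900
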